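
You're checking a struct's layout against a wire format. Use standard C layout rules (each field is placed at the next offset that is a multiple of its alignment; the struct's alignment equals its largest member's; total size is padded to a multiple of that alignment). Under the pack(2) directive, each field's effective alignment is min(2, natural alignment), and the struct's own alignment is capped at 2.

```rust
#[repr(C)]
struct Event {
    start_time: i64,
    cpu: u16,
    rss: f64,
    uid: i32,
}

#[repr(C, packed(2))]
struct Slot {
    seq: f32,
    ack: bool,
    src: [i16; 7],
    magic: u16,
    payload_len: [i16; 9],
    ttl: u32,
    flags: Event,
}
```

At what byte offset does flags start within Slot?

44

Event: @0: start_time [8B, align 8] → 8; @8: cpu [2B, align 2] → 10; +6 pad (align 8); @16: rss [8B, align 8] → 24; @24: uid [4B, align 4] → 28; +4 tail pad (align 8); size 32, align 8
@0: seq [4B, align 2] → 4
@4: ack [1B, align 1] → 5
+1 pad (align 2)
@6: src [14B, align 2] → 20
@20: magic [2B, align 2] → 22
@22: payload_len [18B, align 2] → 40
@40: ttl [4B, align 2] → 44
@44: flags [32B, align 2] → 76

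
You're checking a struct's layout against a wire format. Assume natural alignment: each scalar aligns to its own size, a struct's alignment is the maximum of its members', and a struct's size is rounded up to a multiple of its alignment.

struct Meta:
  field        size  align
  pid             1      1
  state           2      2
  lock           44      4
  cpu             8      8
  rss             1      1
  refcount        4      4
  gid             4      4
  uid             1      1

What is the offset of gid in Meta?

@0: pid [1B, align 1] → 1
+1 pad (align 2)
@2: state [2B, align 2] → 4
@4: lock [44B, align 4] → 48
@48: cpu [8B, align 8] → 56
@56: rss [1B, align 1] → 57
+3 pad (align 4)
@60: refcount [4B, align 4] → 64
@64: gid [4B, align 4] → 68

64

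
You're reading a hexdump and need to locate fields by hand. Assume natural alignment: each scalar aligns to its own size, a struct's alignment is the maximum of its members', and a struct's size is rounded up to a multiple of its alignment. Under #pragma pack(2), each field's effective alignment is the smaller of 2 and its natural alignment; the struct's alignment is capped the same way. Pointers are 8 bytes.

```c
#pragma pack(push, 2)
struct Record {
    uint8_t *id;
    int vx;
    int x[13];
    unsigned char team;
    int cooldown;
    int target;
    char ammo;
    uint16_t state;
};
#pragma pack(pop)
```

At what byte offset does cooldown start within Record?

id at 0 (size 8, align 2) → ends 8
vx at 8 (size 4, align 2) → ends 12
x at 12 (size 52, align 2) → ends 64
team at 64 (size 1, align 1) → ends 65
pad 1 to align 2 for cooldown
cooldown at 66 (size 4, align 2) → ends 70

66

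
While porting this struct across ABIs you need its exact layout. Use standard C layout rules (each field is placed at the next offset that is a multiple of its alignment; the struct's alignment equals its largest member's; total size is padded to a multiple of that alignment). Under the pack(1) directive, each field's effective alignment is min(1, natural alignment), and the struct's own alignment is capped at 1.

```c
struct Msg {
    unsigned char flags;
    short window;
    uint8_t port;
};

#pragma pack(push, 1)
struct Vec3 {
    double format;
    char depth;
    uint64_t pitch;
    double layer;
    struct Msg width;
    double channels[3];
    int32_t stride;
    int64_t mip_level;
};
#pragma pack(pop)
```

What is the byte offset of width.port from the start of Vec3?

29

Msg: 0..1  flags  (1B, 1-aligned); 1..2  -- padding (1B); 2..4  window  (2B, 2-aligned); 4..5  port  (1B, 1-aligned); 5..6  -- tail padding (1B); sizeof = 6, alignof = 2
0..8  format  (8B, 1-aligned)
8..9  depth  (1B, 1-aligned)
9..17  pitch  (8B, 1-aligned)
17..25  layer  (8B, 1-aligned)
25..31  width  (6B, 1-aligned)
within Msg: port at 4
25 + 4 = 29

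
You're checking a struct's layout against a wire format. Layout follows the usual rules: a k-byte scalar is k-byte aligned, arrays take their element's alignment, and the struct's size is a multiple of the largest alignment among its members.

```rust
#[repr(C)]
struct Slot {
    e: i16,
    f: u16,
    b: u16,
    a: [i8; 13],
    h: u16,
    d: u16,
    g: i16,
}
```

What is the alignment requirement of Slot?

member alignments: e=2, f=2, b=2, a=1, h=2, d=2, g=2
max = 2

2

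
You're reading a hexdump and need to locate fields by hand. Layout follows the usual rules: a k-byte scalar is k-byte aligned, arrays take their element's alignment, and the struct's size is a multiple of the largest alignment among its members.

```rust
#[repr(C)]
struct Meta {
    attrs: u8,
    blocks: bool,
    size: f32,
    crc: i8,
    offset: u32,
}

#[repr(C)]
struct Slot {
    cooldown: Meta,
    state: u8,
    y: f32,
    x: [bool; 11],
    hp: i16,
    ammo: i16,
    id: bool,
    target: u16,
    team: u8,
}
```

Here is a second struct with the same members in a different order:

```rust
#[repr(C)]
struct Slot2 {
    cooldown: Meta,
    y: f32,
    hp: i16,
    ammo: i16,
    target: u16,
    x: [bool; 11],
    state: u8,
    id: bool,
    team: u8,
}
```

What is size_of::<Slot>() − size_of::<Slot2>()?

Meta: @0: attrs [1B, align 1] → 1; @1: blocks [1B, align 1] → 2; +2 pad (align 4); @4: size [4B, align 4] → 8; @8: crc [1B, align 1] → 9; +3 pad (align 4); @12: offset [4B, align 4] → 16; size 16, align 4
@0: cooldown [16B, align 4] → 16
@16: state [1B, align 1] → 17
+3 pad (align 4)
@20: y [4B, align 4] → 24
@24: x [11B, align 1] → 35
+1 pad (align 2)
@36: hp [2B, align 2] → 38
@38: ammo [2B, align 2] → 40
@40: id [1B, align 1] → 41
+1 pad (align 2)
@42: target [2B, align 2] → 44
@44: team [1B, align 1] → 45
+3 tail pad (align 4)
size 48, align 4
— Slot2 —
@0: cooldown [16B, align 4] → 16
@16: y [4B, align 4] → 20
@20: hp [2B, align 2] → 22
@22: ammo [2B, align 2] → 24
@24: target [2B, align 2] → 26
@26: x [11B, align 1] → 37
@37: state [1B, align 1] → 38
@38: id [1B, align 1] → 39
@39: team [1B, align 1] → 40
size 40, align 4
48 − 40 = 8

8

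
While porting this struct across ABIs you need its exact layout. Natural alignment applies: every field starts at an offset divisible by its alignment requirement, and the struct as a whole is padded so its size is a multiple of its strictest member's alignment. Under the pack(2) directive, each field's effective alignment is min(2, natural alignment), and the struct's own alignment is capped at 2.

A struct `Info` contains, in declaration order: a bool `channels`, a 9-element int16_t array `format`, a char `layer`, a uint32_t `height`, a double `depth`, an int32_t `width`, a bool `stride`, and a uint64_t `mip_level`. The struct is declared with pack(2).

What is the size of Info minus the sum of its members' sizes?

0..1  channels  (1B, 1-aligned)
1..2  -- padding (1B)
2..20  format  (18B, 2-aligned)
20..21  layer  (1B, 1-aligned)
21..22  -- padding (1B)
22..26  height  (4B, 2-aligned)
26..34  depth  (8B, 2-aligned)
34..38  width  (4B, 2-aligned)
38..39  stride  (1B, 1-aligned)
39..40  -- padding (1B)
40..48  mip_level  (8B, 2-aligned)
sizeof = 48, alignof = 2
data bytes 45, size 48 → padding 3

3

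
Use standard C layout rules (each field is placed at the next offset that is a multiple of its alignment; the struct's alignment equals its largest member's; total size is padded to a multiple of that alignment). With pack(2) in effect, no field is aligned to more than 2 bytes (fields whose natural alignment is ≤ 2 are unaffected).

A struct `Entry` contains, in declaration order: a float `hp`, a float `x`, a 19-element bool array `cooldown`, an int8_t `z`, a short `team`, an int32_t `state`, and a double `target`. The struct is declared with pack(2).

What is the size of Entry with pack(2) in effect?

42

hp at 0 (size 4, align 2) → ends 4
x at 4 (size 4, align 2) → ends 8
cooldown at 8 (size 19, align 1) → ends 27
z at 27 (size 1, align 1) → ends 28
team at 28 (size 2, align 2) → ends 30
state at 30 (size 4, align 2) → ends 34
target at 34 (size 8, align 2) → ends 42
total 42 bytes, alignment 2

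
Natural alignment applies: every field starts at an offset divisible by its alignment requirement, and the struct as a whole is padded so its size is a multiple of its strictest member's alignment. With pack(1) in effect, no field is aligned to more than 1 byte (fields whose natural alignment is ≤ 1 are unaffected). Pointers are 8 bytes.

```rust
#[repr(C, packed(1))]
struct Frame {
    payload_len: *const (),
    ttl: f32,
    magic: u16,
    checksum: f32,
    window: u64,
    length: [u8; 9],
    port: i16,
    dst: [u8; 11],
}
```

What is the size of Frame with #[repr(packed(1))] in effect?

0..8  payload_len  (8B, 1-aligned)
8..12  ttl  (4B, 1-aligned)
12..14  magic  (2B, 1-aligned)
14..18  checksum  (4B, 1-aligned)
18..26  window  (8B, 1-aligned)
26..35  length  (9B, 1-aligned)
35..37  port  (2B, 1-aligned)
37..48  dst  (11B, 1-aligned)
sizeof = 48, alignof = 1

48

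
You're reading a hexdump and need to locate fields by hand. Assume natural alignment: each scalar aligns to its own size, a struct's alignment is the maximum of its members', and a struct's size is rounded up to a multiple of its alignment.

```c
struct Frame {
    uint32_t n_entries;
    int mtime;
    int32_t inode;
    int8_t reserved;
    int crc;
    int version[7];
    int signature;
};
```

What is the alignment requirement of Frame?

4

member alignments: n_entries=4, mtime=4, inode=4, reserved=1, crc=4, version=4, signature=4
max = 4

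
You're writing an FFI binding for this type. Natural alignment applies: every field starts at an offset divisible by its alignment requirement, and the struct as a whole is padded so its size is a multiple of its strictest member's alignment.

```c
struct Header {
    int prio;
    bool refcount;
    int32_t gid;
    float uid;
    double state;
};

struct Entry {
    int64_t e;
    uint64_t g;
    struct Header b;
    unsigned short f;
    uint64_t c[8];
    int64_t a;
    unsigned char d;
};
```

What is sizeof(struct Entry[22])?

Header: 0..4  prio  (4B, 4-aligned); 4..5  refcount  (1B, 1-aligned); 5..8  -- padding (3B); 8..12  gid  (4B, 4-aligned); 12..16  uid  (4B, 4-aligned); 16..24  state  (8B, 8-aligned); sizeof = 24, alignof = 8
0..8  e  (8B, 8-aligned)
8..16  g  (8B, 8-aligned)
16..40  b  (24B, 8-aligned)
40..42  f  (2B, 2-aligned)
42..48  -- padding (6B)
48..112  c  (64B, 8-aligned)
112..120  a  (8B, 8-aligned)
120..121  d  (1B, 1-aligned)
121..128  -- tail padding (7B)
sizeof = 128, alignof = 8
array of 22: 22 × 128 = 2816

2816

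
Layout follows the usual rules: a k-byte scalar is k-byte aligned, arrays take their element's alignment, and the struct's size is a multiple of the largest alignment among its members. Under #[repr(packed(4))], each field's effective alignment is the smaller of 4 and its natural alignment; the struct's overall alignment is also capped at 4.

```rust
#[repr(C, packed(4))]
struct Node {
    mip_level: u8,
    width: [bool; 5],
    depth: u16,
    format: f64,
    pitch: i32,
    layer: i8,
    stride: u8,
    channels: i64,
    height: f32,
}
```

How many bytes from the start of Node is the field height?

@0: mip_level [1B, align 1] → 1
@1: width [5B, align 1] → 6
@6: depth [2B, align 2] → 8
@8: format [8B, align 4] → 16
@16: pitch [4B, align 4] → 20
@20: layer [1B, align 1] → 21
@21: stride [1B, align 1] → 22
+2 pad (align 4)
@24: channels [8B, align 4] → 32
@32: height [4B, align 4] → 36

32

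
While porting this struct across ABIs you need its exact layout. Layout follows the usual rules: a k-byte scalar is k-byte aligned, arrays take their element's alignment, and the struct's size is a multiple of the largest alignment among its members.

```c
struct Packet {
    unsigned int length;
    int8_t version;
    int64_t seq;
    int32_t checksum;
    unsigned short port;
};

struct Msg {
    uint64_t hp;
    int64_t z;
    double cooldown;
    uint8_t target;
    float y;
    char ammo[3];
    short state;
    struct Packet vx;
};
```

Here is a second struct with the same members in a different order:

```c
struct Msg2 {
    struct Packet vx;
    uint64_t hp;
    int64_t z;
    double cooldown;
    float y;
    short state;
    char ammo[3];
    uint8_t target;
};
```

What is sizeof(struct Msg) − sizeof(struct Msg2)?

0

Packet: 0..4  length  (4B, 4-aligned); 4..5  version  (1B, 1-aligned); 5..8  -- padding (3B); 8..16  seq  (8B, 8-aligned); 16..20  checksum  (4B, 4-aligned); 20..22  port  (2B, 2-aligned); 22..24  -- tail padding (2B); sizeof = 24, alignof = 8
0..8  hp  (8B, 8-aligned)
8..16  z  (8B, 8-aligned)
16..24  cooldown  (8B, 8-aligned)
24..25  target  (1B, 1-aligned)
25..28  -- padding (3B)
28..32  y  (4B, 4-aligned)
32..35  ammo  (3B, 1-aligned)
35..36  -- padding (1B)
36..38  state  (2B, 2-aligned)
38..40  -- padding (2B)
40..64  vx  (24B, 8-aligned)
sizeof = 64, alignof = 8
— Msg2 —
0..24  vx  (24B, 8-aligned)
24..32  hp  (8B, 8-aligned)
32..40  z  (8B, 8-aligned)
40..48  cooldown  (8B, 8-aligned)
48..52  y  (4B, 4-aligned)
52..54  state  (2B, 2-aligned)
54..57  ammo  (3B, 1-aligned)
57..58  target  (1B, 1-aligned)
58..64  -- tail padding (6B)
sizeof = 64, alignof = 8
64 − 64 = 0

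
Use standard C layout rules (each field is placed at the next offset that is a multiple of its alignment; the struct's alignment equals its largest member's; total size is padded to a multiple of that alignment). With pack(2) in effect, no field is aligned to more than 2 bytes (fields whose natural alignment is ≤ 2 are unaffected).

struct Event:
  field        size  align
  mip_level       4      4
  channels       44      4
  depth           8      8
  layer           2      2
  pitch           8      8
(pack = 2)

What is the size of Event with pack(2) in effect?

@0: mip_level [4B, align 2] → 4
@4: channels [44B, align 2] → 48
@48: depth [8B, align 2] → 56
@56: layer [2B, align 2] → 58
@58: pitch [8B, align 2] → 66
size 66, align 2

66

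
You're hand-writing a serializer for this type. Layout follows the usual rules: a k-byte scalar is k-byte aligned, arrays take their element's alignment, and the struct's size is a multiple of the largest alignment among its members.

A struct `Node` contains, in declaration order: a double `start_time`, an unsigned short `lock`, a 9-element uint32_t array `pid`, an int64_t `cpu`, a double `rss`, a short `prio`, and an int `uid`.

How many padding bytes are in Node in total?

start_time at 0 (size 8, align 8) → ends 8
lock at 8 (size 2, align 2) → ends 10
pad 2 to align 4 for pid
pid at 12 (size 36, align 4) → ends 48
cpu at 48 (size 8, align 8) → ends 56
rss at 56 (size 8, align 8) → ends 64
prio at 64 (size 2, align 2) → ends 66
pad 2 to align 4 for uid
uid at 68 (size 4, align 4) → ends 72
total 72 bytes, alignment 8
data bytes 68, size 72 → padding 4

4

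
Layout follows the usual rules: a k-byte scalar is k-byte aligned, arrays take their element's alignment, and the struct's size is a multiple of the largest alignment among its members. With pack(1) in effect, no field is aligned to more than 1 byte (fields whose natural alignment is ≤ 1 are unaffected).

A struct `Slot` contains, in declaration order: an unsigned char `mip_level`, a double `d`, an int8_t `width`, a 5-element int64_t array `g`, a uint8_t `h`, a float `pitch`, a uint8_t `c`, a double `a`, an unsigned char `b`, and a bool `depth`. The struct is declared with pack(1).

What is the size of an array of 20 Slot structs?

1320

mip_level at 0 (size 1, align 1) → ends 1
d at 1 (size 8, align 1) → ends 9
width at 9 (size 1, align 1) → ends 10
g at 10 (size 40, align 1) → ends 50
h at 50 (size 1, align 1) → ends 51
pitch at 51 (size 4, align 1) → ends 55
c at 55 (size 1, align 1) → ends 56
a at 56 (size 8, align 1) → ends 64
b at 64 (size 1, align 1) → ends 65
depth at 65 (size 1, align 1) → ends 66
total 66 bytes, alignment 1
array of 20: 20 × 66 = 1320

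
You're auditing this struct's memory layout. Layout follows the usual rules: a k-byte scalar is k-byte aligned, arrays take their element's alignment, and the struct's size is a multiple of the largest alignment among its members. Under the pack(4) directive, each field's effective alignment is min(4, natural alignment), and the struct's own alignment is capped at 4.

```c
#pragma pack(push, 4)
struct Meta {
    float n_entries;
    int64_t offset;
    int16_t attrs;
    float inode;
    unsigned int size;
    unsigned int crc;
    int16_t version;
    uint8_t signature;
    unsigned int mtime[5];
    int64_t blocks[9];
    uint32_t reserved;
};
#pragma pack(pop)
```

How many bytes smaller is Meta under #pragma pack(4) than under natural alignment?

natural layout:
  @0: n_entries [4B, align 4] → 4
  +4 pad (align 8)
  @8: offset [8B, align 8] → 16
  @16: attrs [2B, align 2] → 18
  +2 pad (align 4)
  @20: inode [4B, align 4] → 24
  @24: size [4B, align 4] → 28
  @28: crc [4B, align 4] → 32
  @32: version [2B, align 2] → 34
  @34: signature [1B, align 1] → 35
  +1 pad (align 4)
  @36: mtime [20B, align 4] → 56
  @56: blocks [72B, align 8] → 128
  @128: reserved [4B, align 4] → 132
  +4 tail pad (align 8)
  size 136, align 8
packed(4) layout:
  @0: n_entries [4B, align 4] → 4
  @4: offset [8B, align 4] → 12
  @12: attrs [2B, align 2] → 14
  +2 pad (align 4)
  @16: inode [4B, align 4] → 20
  @20: size [4B, align 4] → 24
  @24: crc [4B, align 4] → 28
  @28: version [2B, align 2] → 30
  @30: signature [1B, align 1] → 31
  +1 pad (align 4)
  @32: mtime [20B, align 4] → 52
  @52: blocks [72B, align 4] → 124
  @124: reserved [4B, align 4] → 128
  size 128, align 4
136 − 128 = 8

8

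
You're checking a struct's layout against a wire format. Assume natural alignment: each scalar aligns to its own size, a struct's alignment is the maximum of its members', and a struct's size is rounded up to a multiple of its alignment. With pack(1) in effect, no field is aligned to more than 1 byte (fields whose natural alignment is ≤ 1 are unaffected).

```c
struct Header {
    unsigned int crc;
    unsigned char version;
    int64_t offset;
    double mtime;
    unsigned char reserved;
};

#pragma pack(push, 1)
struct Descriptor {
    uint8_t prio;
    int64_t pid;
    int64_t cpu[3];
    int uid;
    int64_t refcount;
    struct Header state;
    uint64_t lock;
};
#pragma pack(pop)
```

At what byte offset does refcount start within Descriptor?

Header: @0: crc [4B, align 4] → 4; @4: version [1B, align 1] → 5; +3 pad (align 8); @8: offset [8B, align 8] → 16; @16: mtime [8B, align 8] → 24; @24: reserved [1B, align 1] → 25; +7 tail pad (align 8); size 32, align 8
@0: prio [1B, align 1] → 1
@1: pid [8B, align 1] → 9
@9: cpu [24B, align 1] → 33
@33: uid [4B, align 1] → 37
@37: refcount [8B, align 1] → 45

37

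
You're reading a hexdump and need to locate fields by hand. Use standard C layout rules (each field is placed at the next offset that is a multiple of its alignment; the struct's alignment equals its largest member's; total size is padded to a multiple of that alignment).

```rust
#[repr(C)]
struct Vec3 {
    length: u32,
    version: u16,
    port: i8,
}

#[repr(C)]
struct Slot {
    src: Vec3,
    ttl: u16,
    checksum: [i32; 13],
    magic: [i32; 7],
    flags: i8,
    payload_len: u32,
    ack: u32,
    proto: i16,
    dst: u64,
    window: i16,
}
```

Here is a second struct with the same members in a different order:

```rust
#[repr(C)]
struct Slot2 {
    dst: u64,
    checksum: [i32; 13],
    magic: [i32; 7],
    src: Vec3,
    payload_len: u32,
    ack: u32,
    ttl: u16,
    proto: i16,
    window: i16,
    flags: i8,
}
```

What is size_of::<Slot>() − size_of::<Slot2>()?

16

Vec3: 0..4  length  (4B, 4-aligned); 4..6  version  (2B, 2-aligned); 6..7  port  (1B, 1-aligned); 7..8  -- tail padding (1B); sizeof = 8, alignof = 4
0..8  src  (8B, 4-aligned)
8..10  ttl  (2B, 2-aligned)
10..12  -- padding (2B)
12..64  checksum  (52B, 4-aligned)
64..92  magic  (28B, 4-aligned)
92..93  flags  (1B, 1-aligned)
93..96  -- padding (3B)
96..100  payload_len  (4B, 4-aligned)
100..104  ack  (4B, 4-aligned)
104..106  proto  (2B, 2-aligned)
106..112  -- padding (6B)
112..120  dst  (8B, 8-aligned)
120..122  window  (2B, 2-aligned)
122..128  -- tail padding (6B)
sizeof = 128, alignof = 8
— Slot2 —
0..8  dst  (8B, 8-aligned)
8..60  checksum  (52B, 4-aligned)
60..88  magic  (28B, 4-aligned)
88..96  src  (8B, 4-aligned)
96..100  payload_len  (4B, 4-aligned)
100..104  ack  (4B, 4-aligned)
104..106  ttl  (2B, 2-aligned)
106..108  proto  (2B, 2-aligned)
108..110  window  (2B, 2-aligned)
110..111  flags  (1B, 1-aligned)
111..112  -- tail padding (1B)
sizeof = 112, alignof = 8
128 − 112 = 16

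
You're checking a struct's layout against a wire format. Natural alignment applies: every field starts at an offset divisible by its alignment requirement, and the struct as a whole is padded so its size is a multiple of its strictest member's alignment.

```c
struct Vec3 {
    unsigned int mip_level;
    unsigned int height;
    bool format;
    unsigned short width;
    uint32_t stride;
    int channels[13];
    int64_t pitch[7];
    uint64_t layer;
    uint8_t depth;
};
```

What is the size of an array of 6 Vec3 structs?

0..4  mip_level  (4B, 4-aligned)
4..8  height  (4B, 4-aligned)
8..9  format  (1B, 1-aligned)
9..10  -- padding (1B)
10..12  width  (2B, 2-aligned)
12..16  stride  (4B, 4-aligned)
16..68  channels  (52B, 4-aligned)
68..72  -- padding (4B)
72..128  pitch  (56B, 8-aligned)
128..136  layer  (8B, 8-aligned)
136..137  depth  (1B, 1-aligned)
137..144  -- tail padding (7B)
sizeof = 144, alignof = 8
array of 6: 6 × 144 = 864

864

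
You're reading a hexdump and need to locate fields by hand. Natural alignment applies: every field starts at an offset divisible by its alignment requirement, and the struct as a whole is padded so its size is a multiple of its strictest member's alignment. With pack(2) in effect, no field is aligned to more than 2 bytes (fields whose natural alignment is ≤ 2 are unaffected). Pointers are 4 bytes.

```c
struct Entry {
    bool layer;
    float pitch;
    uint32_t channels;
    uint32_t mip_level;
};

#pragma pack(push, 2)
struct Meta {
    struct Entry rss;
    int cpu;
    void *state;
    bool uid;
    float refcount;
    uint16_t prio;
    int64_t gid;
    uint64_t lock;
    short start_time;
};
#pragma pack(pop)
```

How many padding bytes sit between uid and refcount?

1

Entry: @0: layer [1B, align 1] → 1; +3 pad (align 4); @4: pitch [4B, align 4] → 8; @8: channels [4B, align 4] → 12; @12: mip_level [4B, align 4] → 16; size 16, align 4
@0: rss [16B, align 2] → 16
@16: cpu [4B, align 2] → 20
@20: state [4B, align 2] → 24
@24: uid [1B, align 1] → 25
+1 pad (align 2)
@26: refcount [4B, align 2] → 30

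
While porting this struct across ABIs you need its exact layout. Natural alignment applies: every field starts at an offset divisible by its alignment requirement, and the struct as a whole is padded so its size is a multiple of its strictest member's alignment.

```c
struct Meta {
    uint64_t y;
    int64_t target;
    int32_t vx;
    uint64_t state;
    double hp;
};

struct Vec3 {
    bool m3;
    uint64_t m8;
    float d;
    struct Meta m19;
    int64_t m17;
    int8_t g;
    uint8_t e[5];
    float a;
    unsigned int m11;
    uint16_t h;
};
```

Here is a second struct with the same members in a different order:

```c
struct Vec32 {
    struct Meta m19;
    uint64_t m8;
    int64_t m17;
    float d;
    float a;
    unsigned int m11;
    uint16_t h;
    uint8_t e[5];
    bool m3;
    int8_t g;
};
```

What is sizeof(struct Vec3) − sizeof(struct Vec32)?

Meta: @0: y [8B, align 8] → 8; @8: target [8B, align 8] → 16; @16: vx [4B, align 4] → 20; +4 pad (align 8); @24: state [8B, align 8] → 32; @32: hp [8B, align 8] → 40; size 40, align 8
@0: m3 [1B, align 1] → 1
+7 pad (align 8)
@8: m8 [8B, align 8] → 16
@16: d [4B, align 4] → 20
+4 pad (align 8)
@24: m19 [40B, align 8] → 64
@64: m17 [8B, align 8] → 72
@72: g [1B, align 1] → 73
@73: e [5B, align 1] → 78
+2 pad (align 4)
@80: a [4B, align 4] → 84
@84: m11 [4B, align 4] → 88
@88: h [2B, align 2] → 90
+6 tail pad (align 8)
size 96, align 8
— Vec32 —
@0: m19 [40B, align 8] → 40
@40: m8 [8B, align 8] → 48
@48: m17 [8B, align 8] → 56
@56: d [4B, align 4] → 60
@60: a [4B, align 4] → 64
@64: m11 [4B, align 4] → 68
@68: h [2B, align 2] → 70
@70: e [5B, align 1] → 75
@75: m3 [1B, align 1] → 76
@76: g [1B, align 1] → 77
+3 tail pad (align 8)
size 80, align 8
96 − 80 = 16

16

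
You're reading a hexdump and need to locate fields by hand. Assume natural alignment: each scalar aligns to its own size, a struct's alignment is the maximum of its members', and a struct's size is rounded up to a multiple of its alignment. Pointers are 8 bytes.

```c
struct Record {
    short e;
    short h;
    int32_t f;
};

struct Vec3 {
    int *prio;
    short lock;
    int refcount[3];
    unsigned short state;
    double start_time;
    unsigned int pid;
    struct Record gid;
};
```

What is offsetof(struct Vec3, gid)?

44

Record: @0: e [2B, align 2] → 2; @2: h [2B, align 2] → 4; @4: f [4B, align 4] → 8; size 8, align 4
@0: prio [8B, align 8] → 8
@8: lock [2B, align 2] → 10
+2 pad (align 4)
@12: refcount [12B, align 4] → 24
@24: state [2B, align 2] → 26
+6 pad (align 8)
@32: start_time [8B, align 8] → 40
@40: pid [4B, align 4] → 44
@44: gid [8B, align 4] → 52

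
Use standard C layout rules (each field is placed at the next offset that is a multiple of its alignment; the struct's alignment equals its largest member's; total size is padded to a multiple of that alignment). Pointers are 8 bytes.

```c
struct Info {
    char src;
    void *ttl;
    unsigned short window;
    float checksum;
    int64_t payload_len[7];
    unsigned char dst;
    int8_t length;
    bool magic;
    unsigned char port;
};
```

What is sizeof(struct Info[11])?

968

@0: src [1B, align 1] → 1
+7 pad (align 8)
@8: ttl [8B, align 8] → 16
@16: window [2B, align 2] → 18
+2 pad (align 4)
@20: checksum [4B, align 4] → 24
@24: payload_len [56B, align 8] → 80
@80: dst [1B, align 1] → 81
@81: length [1B, align 1] → 82
@82: magic [1B, align 1] → 83
@83: port [1B, align 1] → 84
+4 tail pad (align 8)
size 88, align 8
array of 11: 11 × 88 = 968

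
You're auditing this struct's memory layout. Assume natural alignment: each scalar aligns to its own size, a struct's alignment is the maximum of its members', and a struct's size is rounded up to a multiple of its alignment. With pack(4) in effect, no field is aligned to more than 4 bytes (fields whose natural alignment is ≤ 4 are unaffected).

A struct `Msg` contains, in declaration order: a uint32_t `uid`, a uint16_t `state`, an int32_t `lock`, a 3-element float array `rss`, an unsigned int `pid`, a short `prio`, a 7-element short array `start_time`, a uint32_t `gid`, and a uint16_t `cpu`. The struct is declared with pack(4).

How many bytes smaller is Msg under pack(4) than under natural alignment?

natural layout:
  uid at 0 (size 4, align 4) → ends 4
  state at 4 (size 2, align 2) → ends 6
  pad 2 to align 4 for lock
  lock at 8 (size 4, align 4) → ends 12
  rss at 12 (size 12, align 4) → ends 24
  pid at 24 (size 4, align 4) → ends 28
  prio at 28 (size 2, align 2) → ends 30
  start_time at 30 (size 14, align 2) → ends 44
  gid at 44 (size 4, align 4) → ends 48
  cpu at 48 (size 2, align 2) → ends 50
  tail pad 2 to reach multiple of 4
  total 52 bytes, alignment 4
packed(4) layout:
  uid at 0 (size 4, align 4) → ends 4
  state at 4 (size 2, align 2) → ends 6
  pad 2 to align 4 for lock
  lock at 8 (size 4, align 4) → ends 12
  rss at 12 (size 12, align 4) → ends 24
  pid at 24 (size 4, align 4) → ends 28
  prio at 28 (size 2, align 2) → ends 30
  start_time at 30 (size 14, align 2) → ends 44
  gid at 44 (size 4, align 4) → ends 48
  cpu at 48 (size 2, align 2) → ends 50
  tail pad 2 to reach multiple of 4
  total 52 bytes, alignment 4
52 − 52 = 0

0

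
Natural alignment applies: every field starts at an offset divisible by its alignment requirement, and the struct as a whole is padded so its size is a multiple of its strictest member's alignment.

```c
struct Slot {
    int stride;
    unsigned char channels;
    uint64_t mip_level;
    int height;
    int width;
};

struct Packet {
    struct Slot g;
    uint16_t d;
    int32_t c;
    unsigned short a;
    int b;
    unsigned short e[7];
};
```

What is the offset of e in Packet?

Slot: 0..4  stride  (4B, 4-aligned); 4..5  channels  (1B, 1-aligned); 5..8  -- padding (3B); 8..16  mip_level  (8B, 8-aligned); 16..20  height  (4B, 4-aligned); 20..24  width  (4B, 4-aligned); sizeof = 24, alignof = 8
0..24  g  (24B, 8-aligned)
24..26  d  (2B, 2-aligned)
26..28  -- padding (2B)
28..32  c  (4B, 4-aligned)
32..34  a  (2B, 2-aligned)
34..36  -- padding (2B)
36..40  b  (4B, 4-aligned)
40..54  e  (14B, 2-aligned)

40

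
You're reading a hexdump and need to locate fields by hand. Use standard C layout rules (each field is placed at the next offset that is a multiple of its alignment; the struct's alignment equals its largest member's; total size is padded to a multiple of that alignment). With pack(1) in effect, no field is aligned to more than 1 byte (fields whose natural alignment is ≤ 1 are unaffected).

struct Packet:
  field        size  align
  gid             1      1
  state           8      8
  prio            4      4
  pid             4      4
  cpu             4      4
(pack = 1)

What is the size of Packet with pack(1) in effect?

gid at 0 (size 1, align 1) → ends 1
state at 1 (size 8, align 1) → ends 9
prio at 9 (size 4, align 1) → ends 13
pid at 13 (size 4, align 1) → ends 17
cpu at 17 (size 4, align 1) → ends 21
total 21 bytes, alignment 1

21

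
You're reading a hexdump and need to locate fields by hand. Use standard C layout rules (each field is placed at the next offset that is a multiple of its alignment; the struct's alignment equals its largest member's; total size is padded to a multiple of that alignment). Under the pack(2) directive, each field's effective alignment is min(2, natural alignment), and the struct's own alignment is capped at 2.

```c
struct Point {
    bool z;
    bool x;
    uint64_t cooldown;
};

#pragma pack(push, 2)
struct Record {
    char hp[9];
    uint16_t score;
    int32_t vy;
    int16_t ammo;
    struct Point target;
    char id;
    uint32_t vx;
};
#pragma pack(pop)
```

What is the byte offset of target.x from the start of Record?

19

Point: @0: z [1B, align 1] → 1; @1: x [1B, align 1] → 2; +6 pad (align 8); @8: cooldown [8B, align 8] → 16; size 16, align 8
@0: hp [9B, align 1] → 9
+1 pad (align 2)
@10: score [2B, align 2] → 12
@12: vy [4B, align 2] → 16
@16: ammo [2B, align 2] → 18
@18: target [16B, align 2] → 34
within Point: x at 1
18 + 1 = 19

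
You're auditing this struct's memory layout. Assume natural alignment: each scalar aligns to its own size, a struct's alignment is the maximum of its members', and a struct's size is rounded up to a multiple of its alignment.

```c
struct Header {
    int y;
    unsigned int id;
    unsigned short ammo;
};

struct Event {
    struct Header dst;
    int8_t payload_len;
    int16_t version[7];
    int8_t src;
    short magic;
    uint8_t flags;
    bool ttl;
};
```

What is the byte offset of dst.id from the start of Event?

Header: 0..4  y  (4B, 4-aligned); 4..8  id  (4B, 4-aligned); 8..10  ammo  (2B, 2-aligned); 10..12  -- tail padding (2B); sizeof = 12, alignof = 4
0..12  dst  (12B, 4-aligned)
within Header: id at 4
0 + 4 = 4

4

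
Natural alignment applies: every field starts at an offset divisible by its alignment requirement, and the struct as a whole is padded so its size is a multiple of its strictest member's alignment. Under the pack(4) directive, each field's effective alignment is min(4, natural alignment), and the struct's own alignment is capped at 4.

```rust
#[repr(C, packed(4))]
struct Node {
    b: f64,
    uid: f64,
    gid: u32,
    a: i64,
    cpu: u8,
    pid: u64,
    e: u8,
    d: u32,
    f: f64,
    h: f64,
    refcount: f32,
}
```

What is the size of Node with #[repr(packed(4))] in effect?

@0: b [8B, align 4] → 8
@8: uid [8B, align 4] → 16
@16: gid [4B, align 4] → 20
@20: a [8B, align 4] → 28
@28: cpu [1B, align 1] → 29
+3 pad (align 4)
@32: pid [8B, align 4] → 40
@40: e [1B, align 1] → 41
+3 pad (align 4)
@44: d [4B, align 4] → 48
@48: f [8B, align 4] → 56
@56: h [8B, align 4] → 64
@64: refcount [4B, align 4] → 68
size 68, align 4

68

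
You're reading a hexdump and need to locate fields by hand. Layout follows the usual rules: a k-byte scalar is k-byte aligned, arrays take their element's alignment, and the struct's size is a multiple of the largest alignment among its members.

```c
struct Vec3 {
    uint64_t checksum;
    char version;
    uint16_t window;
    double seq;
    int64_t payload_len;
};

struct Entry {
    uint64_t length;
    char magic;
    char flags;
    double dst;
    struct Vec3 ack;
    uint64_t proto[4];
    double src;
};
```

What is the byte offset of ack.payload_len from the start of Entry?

48

Vec3: 0..8  checksum  (8B, 8-aligned); 8..9  version  (1B, 1-aligned); 9..10  -- padding (1B); 10..12  window  (2B, 2-aligned); 12..16  -- padding (4B); 16..24  seq  (8B, 8-aligned); 24..32  payload_len  (8B, 8-aligned); sizeof = 32, alignof = 8
0..8  length  (8B, 8-aligned)
8..9  magic  (1B, 1-aligned)
9..10  flags  (1B, 1-aligned)
10..16  -- padding (6B)
16..24  dst  (8B, 8-aligned)
24..56  ack  (32B, 8-aligned)
within Vec3: payload_len at 24
24 + 24 = 48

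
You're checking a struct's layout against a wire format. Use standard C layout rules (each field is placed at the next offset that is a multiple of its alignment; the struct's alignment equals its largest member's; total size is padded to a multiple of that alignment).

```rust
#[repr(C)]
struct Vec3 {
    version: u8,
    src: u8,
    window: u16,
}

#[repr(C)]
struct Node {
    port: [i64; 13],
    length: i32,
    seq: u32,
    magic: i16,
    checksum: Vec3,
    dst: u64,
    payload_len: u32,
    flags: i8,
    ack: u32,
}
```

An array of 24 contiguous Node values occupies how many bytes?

3456

Vec3: @0: version [1B, align 1] → 1; @1: src [1B, align 1] → 2; @2: window [2B, align 2] → 4; size 4, align 2
@0: port [104B, align 8] → 104
@104: length [4B, align 4] → 108
@108: seq [4B, align 4] → 112
@112: magic [2B, align 2] → 114
@114: checksum [4B, align 2] → 118
+2 pad (align 8)
@120: dst [8B, align 8] → 128
@128: payload_len [4B, align 4] → 132
@132: flags [1B, align 1] → 133
+3 pad (align 4)
@136: ack [4B, align 4] → 140
+4 tail pad (align 8)
size 144, align 8
array of 24: 24 × 144 = 3456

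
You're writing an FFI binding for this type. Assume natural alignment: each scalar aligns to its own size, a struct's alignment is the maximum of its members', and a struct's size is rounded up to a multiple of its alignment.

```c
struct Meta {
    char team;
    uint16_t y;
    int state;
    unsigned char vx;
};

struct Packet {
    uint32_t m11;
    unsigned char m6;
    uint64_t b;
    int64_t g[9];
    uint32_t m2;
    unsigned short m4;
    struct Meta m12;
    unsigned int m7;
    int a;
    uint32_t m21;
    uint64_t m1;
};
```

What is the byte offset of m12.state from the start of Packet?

Meta: team at 0 (size 1, align 1) → ends 1; pad 1 to align 2 for y; y at 2 (size 2, align 2) → ends 4; state at 4 (size 4, align 4) → ends 8; vx at 8 (size 1, align 1) → ends 9; tail pad 3 to reach multiple of 4; total 12 bytes, alignment 4
m11 at 0 (size 4, align 4) → ends 4
m6 at 4 (size 1, align 1) → ends 5
pad 3 to align 8 for b
b at 8 (size 8, align 8) → ends 16
g at 16 (size 72, align 8) → ends 88
m2 at 88 (size 4, align 4) → ends 92
m4 at 92 (size 2, align 2) → ends 94
pad 2 to align 4 for m12
m12 at 96 (size 12, align 4) → ends 108
within Meta: state at 4
96 + 4 = 100

100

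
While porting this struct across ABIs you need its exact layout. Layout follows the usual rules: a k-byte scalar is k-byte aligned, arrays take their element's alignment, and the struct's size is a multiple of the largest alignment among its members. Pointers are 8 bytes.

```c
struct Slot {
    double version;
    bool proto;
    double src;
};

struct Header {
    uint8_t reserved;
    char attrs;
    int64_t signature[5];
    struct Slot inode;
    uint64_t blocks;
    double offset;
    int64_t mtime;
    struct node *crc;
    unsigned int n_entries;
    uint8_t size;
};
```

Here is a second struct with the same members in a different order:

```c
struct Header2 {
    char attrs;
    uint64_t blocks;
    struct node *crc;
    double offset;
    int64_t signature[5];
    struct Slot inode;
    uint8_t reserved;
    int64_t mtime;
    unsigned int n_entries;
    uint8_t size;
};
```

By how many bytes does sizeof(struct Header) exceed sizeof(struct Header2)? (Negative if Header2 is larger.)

-8

Slot: @0: version [8B, align 8] → 8; @8: proto [1B, align 1] → 9; +7 pad (align 8); @16: src [8B, align 8] → 24; size 24, align 8
@0: reserved [1B, align 1] → 1
@1: attrs [1B, align 1] → 2
+6 pad (align 8)
@8: signature [40B, align 8] → 48
@48: inode [24B, align 8] → 72
@72: blocks [8B, align 8] → 80
@80: offset [8B, align 8] → 88
@88: mtime [8B, align 8] → 96
@96: crc [8B, align 8] → 104
@104: n_entries [4B, align 4] → 108
@108: size [1B, align 1] → 109
+3 tail pad (align 8)
size 112, align 8
— Header2 —
@0: attrs [1B, align 1] → 1
+7 pad (align 8)
@8: blocks [8B, align 8] → 16
@16: crc [8B, align 8] → 24
@24: offset [8B, align 8] → 32
@32: signature [40B, align 8] → 72
@72: inode [24B, align 8] → 96
@96: reserved [1B, align 1] → 97
+7 pad (align 8)
@104: mtime [8B, align 8] → 112
@112: n_entries [4B, align 4] → 116
@116: size [1B, align 1] → 117
+3 tail pad (align 8)
size 120, align 8
112 − 120 = -8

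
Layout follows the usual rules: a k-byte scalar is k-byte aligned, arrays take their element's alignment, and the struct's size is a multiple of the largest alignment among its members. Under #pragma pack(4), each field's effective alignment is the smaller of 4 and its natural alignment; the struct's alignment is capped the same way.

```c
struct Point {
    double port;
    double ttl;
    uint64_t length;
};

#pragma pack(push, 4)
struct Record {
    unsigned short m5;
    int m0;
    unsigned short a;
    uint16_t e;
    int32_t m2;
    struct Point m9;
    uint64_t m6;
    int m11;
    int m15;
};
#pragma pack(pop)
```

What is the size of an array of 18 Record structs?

Point: port at 0 (size 8, align 8) → ends 8; ttl at 8 (size 8, align 8) → ends 16; length at 16 (size 8, align 8) → ends 24; total 24 bytes, alignment 8
m5 at 0 (size 2, align 2) → ends 2
pad 2 to align 4 for m0
m0 at 4 (size 4, align 4) → ends 8
a at 8 (size 2, align 2) → ends 10
e at 10 (size 2, align 2) → ends 12
m2 at 12 (size 4, align 4) → ends 16
m9 at 16 (size 24, align 4) → ends 40
m6 at 40 (size 8, align 4) → ends 48
m11 at 48 (size 4, align 4) → ends 52
m15 at 52 (size 4, align 4) → ends 56
total 56 bytes, alignment 4
array of 18: 18 × 56 = 1008

1008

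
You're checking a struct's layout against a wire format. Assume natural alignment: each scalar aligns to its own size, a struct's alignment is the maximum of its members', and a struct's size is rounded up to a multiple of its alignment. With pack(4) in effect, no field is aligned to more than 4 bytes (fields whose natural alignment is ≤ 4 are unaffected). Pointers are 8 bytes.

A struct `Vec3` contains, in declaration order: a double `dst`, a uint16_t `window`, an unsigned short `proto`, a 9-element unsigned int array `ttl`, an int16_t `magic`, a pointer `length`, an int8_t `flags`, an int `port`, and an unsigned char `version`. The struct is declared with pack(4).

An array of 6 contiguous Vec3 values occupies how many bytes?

432

0..8  dst  (8B, 4-aligned)
8..10  window  (2B, 2-aligned)
10..12  proto  (2B, 2-aligned)
12..48  ttl  (36B, 4-aligned)
48..50  magic  (2B, 2-aligned)
50..52  -- padding (2B)
52..60  length  (8B, 4-aligned)
60..61  flags  (1B, 1-aligned)
61..64  -- padding (3B)
64..68  port  (4B, 4-aligned)
68..69  version  (1B, 1-aligned)
69..72  -- tail padding (3B)
sizeof = 72, alignof = 4
array of 6: 6 × 72 = 432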